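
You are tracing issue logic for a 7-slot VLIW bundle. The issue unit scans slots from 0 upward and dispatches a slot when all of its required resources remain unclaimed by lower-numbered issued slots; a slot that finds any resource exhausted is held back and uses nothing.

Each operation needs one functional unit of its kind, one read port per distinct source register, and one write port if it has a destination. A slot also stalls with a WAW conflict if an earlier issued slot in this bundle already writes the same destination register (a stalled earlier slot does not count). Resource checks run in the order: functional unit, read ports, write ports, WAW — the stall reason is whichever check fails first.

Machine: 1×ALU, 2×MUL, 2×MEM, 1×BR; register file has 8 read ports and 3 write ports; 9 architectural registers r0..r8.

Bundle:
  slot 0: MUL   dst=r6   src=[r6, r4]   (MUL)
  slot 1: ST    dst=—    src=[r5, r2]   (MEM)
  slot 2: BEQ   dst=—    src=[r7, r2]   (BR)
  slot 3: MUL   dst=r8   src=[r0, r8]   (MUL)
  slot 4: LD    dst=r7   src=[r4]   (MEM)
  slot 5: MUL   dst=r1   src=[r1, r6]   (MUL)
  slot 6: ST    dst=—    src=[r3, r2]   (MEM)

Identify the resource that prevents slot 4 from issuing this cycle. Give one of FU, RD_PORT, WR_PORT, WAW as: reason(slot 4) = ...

reason(slot 4) = RD_PORT

  0. MUL→r6 ⇒ go  {1A/1Mu/2Ld/1B | 6r 2w}
  1. MEM ⇒ go  {1A/1Mu/1Ld/1B | 4r 2w}
  2. BR ⇒ go  {1A/1Mu/1Ld/0B | 2r 2w}
  3. MUL→r8 ⇒ go  {1A/0Mu/1Ld/0B | 0r 1w}
  4. MEM→r7 ⇒ no(RD_PORT)  {1A/0Mu/1Ld/0B | 0r 1w}
  5. MUL→r1 ⇒ no(FU)  {1A/0Mu/1Ld/0B | 0r 1w}
  6. MEM ⇒ no(RD_PORT)  {1A/0Mu/1Ld/0B | 0r 1w}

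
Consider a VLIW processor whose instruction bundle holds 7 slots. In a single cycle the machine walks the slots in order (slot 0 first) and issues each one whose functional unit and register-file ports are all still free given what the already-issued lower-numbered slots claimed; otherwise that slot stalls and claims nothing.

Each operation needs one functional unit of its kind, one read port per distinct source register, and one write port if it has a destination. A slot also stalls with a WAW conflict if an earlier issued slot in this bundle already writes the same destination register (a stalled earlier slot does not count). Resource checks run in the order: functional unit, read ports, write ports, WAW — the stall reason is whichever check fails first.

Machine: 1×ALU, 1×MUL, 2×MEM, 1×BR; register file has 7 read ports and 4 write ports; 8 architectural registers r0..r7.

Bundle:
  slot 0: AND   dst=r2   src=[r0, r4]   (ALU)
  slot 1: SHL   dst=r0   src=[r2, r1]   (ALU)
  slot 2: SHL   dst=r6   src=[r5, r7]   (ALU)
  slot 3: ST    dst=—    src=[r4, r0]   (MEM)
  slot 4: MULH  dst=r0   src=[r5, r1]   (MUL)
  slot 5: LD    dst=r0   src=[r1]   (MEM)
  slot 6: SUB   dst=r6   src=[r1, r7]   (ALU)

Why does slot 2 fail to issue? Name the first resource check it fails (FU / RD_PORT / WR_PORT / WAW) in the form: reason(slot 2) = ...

[0] ALU needs rd=2 wr=1: ok; after: ALU=0 MUL=1 MEM=2 BR=1, R=5, W=3
[1] ALU needs rd=2 wr=1: FU; after: ALU=0 MUL=1 MEM=2 BR=1, R=5, W=3
[2] ALU needs rd=2 wr=1: FU; after: ALU=0 MUL=1 MEM=2 BR=1, R=5, W=3
[3] MEM needs rd=2 wr=0: ok; after: ALU=0 MUL=1 MEM=1 BR=1, R=3, W=3
[4] MUL needs rd=2 wr=1: ok; after: ALU=0 MUL=0 MEM=1 BR=1, R=1, W=2
[5] MEM needs rd=1 wr=1: WAW; after: ALU=0 MUL=0 MEM=1 BR=1, R=1, W=2
[6] ALU needs rd=2 wr=1: FU; after: ALU=0 MUL=0 MEM=1 BR=1, R=1, W=2

reason(slot 2) = FU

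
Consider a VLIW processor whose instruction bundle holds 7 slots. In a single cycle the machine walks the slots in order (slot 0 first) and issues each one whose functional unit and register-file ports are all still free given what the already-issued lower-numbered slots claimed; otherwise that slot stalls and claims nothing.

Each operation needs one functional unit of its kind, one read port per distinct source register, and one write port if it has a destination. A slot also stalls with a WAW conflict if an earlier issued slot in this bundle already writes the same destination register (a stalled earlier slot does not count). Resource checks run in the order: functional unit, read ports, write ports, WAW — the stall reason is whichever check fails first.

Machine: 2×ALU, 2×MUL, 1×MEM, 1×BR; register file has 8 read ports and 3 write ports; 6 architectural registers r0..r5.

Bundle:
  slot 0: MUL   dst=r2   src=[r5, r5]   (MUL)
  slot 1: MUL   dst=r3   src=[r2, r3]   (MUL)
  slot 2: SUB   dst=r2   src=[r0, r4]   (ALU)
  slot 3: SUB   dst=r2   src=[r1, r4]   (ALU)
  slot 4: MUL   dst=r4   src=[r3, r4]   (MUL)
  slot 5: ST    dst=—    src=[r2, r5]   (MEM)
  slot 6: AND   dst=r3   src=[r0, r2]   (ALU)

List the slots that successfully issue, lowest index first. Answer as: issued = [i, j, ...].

  0. MUL→r2 ⇒ go  {2A/1Mu/1Ld/1B | 7r 2w}
  1. MUL→r3 ⇒ go  {2A/0Mu/1Ld/1B | 5r 1w}
  2. ALU→r2 ⇒ no(WAW)  {2A/0Mu/1Ld/1B | 5r 1w}
  3. ALU→r2 ⇒ no(WAW)  {2A/0Mu/1Ld/1B | 5r 1w}
  4. MUL→r4 ⇒ no(FU)  {2A/0Mu/1Ld/1B | 5r 1w}
  5. MEM ⇒ go  {2A/0Mu/0Ld/1B | 3r 1w}
  6. ALU→r3 ⇒ no(WAW)  {2A/0Mu/0Ld/1B | 3r 1w}

issued = [0, 1, 5]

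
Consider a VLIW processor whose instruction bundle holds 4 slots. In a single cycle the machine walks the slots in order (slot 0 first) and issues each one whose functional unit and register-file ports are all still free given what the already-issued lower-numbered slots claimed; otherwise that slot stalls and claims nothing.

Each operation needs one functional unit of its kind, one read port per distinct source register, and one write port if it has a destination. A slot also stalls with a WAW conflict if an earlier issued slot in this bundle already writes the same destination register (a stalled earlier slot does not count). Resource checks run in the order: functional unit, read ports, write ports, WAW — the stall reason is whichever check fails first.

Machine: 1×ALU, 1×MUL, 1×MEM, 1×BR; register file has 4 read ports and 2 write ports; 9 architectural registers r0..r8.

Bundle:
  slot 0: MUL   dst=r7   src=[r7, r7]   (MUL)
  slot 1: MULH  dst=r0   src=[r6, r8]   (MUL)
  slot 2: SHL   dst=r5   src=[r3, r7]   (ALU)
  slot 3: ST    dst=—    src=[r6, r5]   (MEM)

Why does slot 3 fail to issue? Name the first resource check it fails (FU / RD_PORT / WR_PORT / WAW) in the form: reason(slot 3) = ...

reason(slot 3) = RD_PORT

(0) want 1×MUL +1rd +1wr — yes → AL1|MU0|ME1|BR1|rd3|wr1
(1) want 1×MUL +2rd +1wr — FU → AL1|MU0|ME1|BR1|rd3|wr1
(2) want 1×ALU +2rd +1wr — yes → AL0|MU0|ME1|BR1|rd1|wr0
(3) want 1×MEM +2rd +0wr — RD_PORT → AL0|MU0|ME1|BR1|rd1|wr0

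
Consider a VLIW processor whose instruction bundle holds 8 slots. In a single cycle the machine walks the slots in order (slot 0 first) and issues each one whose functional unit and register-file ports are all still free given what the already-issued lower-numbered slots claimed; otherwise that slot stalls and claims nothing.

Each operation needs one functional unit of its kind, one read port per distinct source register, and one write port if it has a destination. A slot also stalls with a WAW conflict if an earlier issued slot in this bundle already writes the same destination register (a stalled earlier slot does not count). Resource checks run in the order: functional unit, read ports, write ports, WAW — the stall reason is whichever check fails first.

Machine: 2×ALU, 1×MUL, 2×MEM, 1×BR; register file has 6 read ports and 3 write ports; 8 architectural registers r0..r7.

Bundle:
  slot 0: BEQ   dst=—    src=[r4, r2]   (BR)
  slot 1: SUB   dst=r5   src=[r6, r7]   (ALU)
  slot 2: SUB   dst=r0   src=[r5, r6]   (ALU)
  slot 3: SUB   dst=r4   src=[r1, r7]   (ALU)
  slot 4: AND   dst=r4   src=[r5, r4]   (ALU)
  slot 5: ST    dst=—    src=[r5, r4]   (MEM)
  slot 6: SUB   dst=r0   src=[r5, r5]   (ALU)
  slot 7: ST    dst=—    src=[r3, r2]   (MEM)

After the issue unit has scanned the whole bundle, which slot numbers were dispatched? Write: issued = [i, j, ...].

  0. BR ⇒ go  {2A/1Mu/2Ld/0B | 4r 3w}
  1. ALU→r5 ⇒ go  {1A/1Mu/2Ld/0B | 2r 2w}
  2. ALU→r0 ⇒ go  {0A/1Mu/2Ld/0B | 0r 1w}
  3. ALU→r4 ⇒ no(FU)  {0A/1Mu/2Ld/0B | 0r 1w}
  4. ALU→r4 ⇒ no(FU)  {0A/1Mu/2Ld/0B | 0r 1w}
  5. MEM ⇒ no(RD_PORT)  {0A/1Mu/2Ld/0B | 0r 1w}
  6. ALU→r0 ⇒ no(FU)  {0A/1Mu/2Ld/0B | 0r 1w}
  7. MEM ⇒ no(RD_PORT)  {0A/1Mu/2Ld/0B | 0r 1w}

issued = [0, 1, 2]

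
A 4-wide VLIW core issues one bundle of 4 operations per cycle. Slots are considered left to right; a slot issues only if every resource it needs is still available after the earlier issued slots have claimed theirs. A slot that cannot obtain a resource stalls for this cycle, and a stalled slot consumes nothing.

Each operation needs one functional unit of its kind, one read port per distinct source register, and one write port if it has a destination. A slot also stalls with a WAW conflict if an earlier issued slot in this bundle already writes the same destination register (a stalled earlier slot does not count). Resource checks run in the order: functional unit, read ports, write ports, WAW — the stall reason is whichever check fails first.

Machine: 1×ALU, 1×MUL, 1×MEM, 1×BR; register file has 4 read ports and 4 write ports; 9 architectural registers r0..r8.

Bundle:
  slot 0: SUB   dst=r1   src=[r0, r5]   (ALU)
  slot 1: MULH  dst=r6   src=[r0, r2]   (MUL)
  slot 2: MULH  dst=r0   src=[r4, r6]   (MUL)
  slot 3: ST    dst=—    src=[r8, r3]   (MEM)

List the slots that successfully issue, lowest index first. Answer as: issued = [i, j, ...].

issued = [0, 1]

  0. ALU→r1 ⇒ go  {0A/1Mu/1Ld/1B | 2r 3w}
  1. MUL→r6 ⇒ go  {0A/0Mu/1Ld/1B | 0r 2w}
  2. MUL→r0 ⇒ no(FU)  {0A/0Mu/1Ld/1B | 0r 2w}
  3. MEM ⇒ no(RD_PORT)  {0A/0Mu/1Ld/1B | 0r 2w}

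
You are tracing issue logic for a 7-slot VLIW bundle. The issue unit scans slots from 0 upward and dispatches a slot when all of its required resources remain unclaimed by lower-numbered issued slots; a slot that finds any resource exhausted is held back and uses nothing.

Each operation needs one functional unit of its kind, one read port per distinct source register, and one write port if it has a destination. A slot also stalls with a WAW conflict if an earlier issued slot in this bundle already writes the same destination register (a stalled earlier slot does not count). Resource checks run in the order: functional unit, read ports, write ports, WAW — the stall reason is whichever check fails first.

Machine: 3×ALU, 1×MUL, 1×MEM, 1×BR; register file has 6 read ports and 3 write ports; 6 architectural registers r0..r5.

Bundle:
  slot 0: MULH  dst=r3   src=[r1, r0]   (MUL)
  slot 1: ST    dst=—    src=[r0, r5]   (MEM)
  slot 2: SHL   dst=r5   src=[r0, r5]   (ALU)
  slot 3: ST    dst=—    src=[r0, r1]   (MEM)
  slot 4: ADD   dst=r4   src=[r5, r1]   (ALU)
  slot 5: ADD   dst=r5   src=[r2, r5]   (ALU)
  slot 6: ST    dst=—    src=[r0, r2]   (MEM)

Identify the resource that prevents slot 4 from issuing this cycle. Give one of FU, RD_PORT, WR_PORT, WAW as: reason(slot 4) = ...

reason(slot 4) = RD_PORT

  0. MUL→r3 ⇒ go  {3A/0Mu/1Ld/1B | 4r 2w}
  1. MEM ⇒ go  {3A/0Mu/0Ld/1B | 2r 2w}
  2. ALU→r5 ⇒ go  {2A/0Mu/0Ld/1B | 0r 1w}
  3. MEM ⇒ no(FU)  {2A/0Mu/0Ld/1B | 0r 1w}
  4. ALU→r4 ⇒ no(RD_PORT)  {2A/0Mu/0Ld/1B | 0r 1w}
  5. ALU→r5 ⇒ no(RD_PORT)  {2A/0Mu/0Ld/1B | 0r 1w}
  6. MEM ⇒ no(FU)  {2A/0Mu/0Ld/1B | 0r 1w}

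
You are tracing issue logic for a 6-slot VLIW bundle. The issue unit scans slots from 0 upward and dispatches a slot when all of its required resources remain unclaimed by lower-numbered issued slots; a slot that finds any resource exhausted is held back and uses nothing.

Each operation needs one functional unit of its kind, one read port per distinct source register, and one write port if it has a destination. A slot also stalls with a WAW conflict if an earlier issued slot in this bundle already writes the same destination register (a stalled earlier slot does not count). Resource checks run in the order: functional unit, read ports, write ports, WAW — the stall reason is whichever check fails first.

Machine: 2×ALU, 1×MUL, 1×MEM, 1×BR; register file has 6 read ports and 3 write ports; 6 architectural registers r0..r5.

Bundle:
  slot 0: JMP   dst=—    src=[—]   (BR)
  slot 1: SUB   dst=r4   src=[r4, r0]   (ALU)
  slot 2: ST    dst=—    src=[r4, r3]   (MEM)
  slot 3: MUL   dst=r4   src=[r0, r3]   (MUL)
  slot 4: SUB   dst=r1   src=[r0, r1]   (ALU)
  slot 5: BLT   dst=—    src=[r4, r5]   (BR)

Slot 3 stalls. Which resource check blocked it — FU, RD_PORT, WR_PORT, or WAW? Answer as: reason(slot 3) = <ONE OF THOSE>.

slot 0 (BR): ISSUE — free A2,Mu1,Ld1,B0 rp6 wp3
slot 1 (ALU): ISSUE — free A1,Mu1,Ld1,B0 rp4 wp2
slot 2 (MEM): ISSUE — free A1,Mu1,Ld0,B0 rp2 wp2
slot 3 (MUL): stall WAW — free A1,Mu1,Ld0,B0 rp2 wp2
slot 4 (ALU): ISSUE — free A0,Mu1,Ld0,B0 rp0 wp1
slot 5 (BR): stall FU — free A0,Mu1,Ld0,B0 rp0 wp1

reason(slot 3) = WAW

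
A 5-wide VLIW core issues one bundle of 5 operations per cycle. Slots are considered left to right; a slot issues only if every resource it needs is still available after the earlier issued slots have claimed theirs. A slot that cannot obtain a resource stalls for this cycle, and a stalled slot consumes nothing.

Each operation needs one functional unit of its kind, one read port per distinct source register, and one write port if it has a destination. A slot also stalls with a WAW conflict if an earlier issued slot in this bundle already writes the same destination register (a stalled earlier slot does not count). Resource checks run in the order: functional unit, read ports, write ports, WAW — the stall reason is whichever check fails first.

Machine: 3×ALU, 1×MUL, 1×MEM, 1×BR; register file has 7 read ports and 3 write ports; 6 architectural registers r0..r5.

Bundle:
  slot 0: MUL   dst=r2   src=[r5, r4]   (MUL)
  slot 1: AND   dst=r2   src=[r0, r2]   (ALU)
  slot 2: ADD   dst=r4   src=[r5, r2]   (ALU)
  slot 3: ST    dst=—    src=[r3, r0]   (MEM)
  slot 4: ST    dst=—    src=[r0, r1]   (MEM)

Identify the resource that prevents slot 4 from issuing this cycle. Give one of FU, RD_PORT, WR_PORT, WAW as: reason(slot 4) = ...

reason(slot 4) = FU

slot 0 (MUL): ISSUE — free A3,Mu0,Ld1,B1 rp5 wp2
slot 1 (ALU): stall WAW — free A3,Mu0,Ld1,B1 rp5 wp2
slot 2 (ALU): ISSUE — free A2,Mu0,Ld1,B1 rp3 wp1
slot 3 (MEM): ISSUE — free A2,Mu0,Ld0,B1 rp1 wp1
slot 4 (MEM): stall FU — free A2,Mu0,Ld0,B1 rp1 wp1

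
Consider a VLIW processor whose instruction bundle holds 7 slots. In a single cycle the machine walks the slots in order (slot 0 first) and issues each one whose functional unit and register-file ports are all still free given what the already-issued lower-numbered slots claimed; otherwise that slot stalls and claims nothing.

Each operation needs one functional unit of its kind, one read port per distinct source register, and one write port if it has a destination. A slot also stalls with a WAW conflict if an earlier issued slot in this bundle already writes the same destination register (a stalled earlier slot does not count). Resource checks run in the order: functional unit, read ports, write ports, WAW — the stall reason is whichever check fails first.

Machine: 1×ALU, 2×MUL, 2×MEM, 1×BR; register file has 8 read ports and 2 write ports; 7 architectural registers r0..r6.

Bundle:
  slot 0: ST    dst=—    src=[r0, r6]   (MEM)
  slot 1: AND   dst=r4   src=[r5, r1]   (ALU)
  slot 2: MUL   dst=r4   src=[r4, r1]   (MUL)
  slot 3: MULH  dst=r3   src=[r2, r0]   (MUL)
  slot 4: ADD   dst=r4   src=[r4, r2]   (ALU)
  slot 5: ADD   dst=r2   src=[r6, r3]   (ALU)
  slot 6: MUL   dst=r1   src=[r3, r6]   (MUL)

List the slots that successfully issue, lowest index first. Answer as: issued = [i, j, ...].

issued = [0, 1, 3]

[0] MEM needs rd=2 wr=0: ok; after: ALU=1 MUL=2 MEM=1 BR=1, R=6, W=2
[1] ALU needs rd=2 wr=1: ok; after: ALU=0 MUL=2 MEM=1 BR=1, R=4, W=1
[2] MUL needs rd=2 wr=1: WAW; after: ALU=0 MUL=2 MEM=1 BR=1, R=4, W=1
[3] MUL needs rd=2 wr=1: ok; after: ALU=0 MUL=1 MEM=1 BR=1, R=2, W=0
[4] ALU needs rd=2 wr=1: FU; after: ALU=0 MUL=1 MEM=1 BR=1, R=2, W=0
[5] ALU needs rd=2 wr=1: FU; after: ALU=0 MUL=1 MEM=1 BR=1, R=2, W=0
[6] MUL needs rd=2 wr=1: WR_PORT; after: ALU=0 MUL=1 MEM=1 BR=1, R=2, W=0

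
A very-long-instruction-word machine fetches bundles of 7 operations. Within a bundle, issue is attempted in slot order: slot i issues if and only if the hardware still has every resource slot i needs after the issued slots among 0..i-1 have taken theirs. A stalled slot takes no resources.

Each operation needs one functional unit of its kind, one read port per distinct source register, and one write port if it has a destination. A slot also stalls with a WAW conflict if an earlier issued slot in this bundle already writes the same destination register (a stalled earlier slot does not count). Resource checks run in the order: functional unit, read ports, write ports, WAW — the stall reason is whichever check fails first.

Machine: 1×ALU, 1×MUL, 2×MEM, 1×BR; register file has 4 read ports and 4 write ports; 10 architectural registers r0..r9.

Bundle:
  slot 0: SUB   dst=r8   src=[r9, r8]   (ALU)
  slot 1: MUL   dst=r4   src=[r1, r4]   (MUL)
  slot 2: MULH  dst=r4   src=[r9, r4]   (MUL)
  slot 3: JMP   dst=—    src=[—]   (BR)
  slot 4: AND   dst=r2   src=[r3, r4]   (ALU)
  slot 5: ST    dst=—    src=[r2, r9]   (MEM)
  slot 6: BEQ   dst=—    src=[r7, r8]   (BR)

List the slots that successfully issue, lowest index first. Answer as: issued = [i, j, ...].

  0. ALU→r8 ⇒ go  {0A/1Mu/2Ld/1B | 2r 3w}
  1. MUL→r4 ⇒ go  {0A/0Mu/2Ld/1B | 0r 2w}
  2. MUL→r4 ⇒ no(FU)  {0A/0Mu/2Ld/1B | 0r 2w}
  3. BR ⇒ go  {0A/0Mu/2Ld/0B | 0r 2w}
  4. ALU→r2 ⇒ no(FU)  {0A/0Mu/2Ld/0B | 0r 2w}
  5. MEM ⇒ no(RD_PORT)  {0A/0Mu/2Ld/0B | 0r 2w}
  6. BR ⇒ no(FU)  {0A/0Mu/2Ld/0B | 0r 2w}

issued = [0, 1, 3]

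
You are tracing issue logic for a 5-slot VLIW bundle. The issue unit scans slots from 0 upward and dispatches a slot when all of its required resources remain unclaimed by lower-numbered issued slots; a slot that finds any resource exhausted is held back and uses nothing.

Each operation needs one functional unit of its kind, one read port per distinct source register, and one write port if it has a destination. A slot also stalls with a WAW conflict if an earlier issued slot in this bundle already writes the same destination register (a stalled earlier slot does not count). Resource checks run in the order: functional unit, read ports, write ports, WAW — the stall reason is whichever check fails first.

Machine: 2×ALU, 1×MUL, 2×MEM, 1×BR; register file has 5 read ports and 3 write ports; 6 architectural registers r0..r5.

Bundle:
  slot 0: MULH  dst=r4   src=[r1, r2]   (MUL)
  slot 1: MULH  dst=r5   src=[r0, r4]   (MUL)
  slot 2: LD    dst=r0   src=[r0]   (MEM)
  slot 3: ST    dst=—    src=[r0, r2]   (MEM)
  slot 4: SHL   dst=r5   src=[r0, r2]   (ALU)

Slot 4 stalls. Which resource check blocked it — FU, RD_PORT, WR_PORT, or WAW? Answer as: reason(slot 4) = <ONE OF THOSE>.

reason(slot 4) = RD_PORT

#0 MUL src=r1,r2 dispatched  <A:2 Mu:0 Ld:2 B:1 rd:3 wr:2>
#1 MUL src=r0,r4 held:FU  <A:2 Mu:0 Ld:2 B:1 rd:3 wr:2>
#2 MEM src=r0 dispatched  <A:2 Mu:0 Ld:1 B:1 rd:2 wr:1>
#3 MEM src=r0,r2 dispatched  <A:2 Mu:0 Ld:0 B:1 rd:0 wr:1>
#4 ALU src=r0,r2 held:RD_PORT  <A:2 Mu:0 Ld:0 B:1 rd:0 wr:1>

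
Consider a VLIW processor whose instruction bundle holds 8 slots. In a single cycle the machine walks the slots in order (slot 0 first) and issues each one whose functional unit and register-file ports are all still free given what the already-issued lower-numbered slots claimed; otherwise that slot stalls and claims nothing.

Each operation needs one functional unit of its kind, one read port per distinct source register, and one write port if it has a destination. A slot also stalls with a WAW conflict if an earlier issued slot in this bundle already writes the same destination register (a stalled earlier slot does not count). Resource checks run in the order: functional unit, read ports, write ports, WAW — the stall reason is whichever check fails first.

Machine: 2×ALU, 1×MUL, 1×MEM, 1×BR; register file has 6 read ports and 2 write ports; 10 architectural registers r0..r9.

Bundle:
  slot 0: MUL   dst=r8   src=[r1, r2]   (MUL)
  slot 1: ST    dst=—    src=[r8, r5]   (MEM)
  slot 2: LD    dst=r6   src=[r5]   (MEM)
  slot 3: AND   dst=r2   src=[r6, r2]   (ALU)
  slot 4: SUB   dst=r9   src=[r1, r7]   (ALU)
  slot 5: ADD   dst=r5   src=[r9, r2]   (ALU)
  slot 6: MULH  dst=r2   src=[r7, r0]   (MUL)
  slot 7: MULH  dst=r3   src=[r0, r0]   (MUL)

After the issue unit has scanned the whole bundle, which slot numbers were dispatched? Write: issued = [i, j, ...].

  0. MUL→r8 ⇒ go  {2A/0Mu/1Ld/1B | 4r 1w}
  1. MEM ⇒ go  {2A/0Mu/0Ld/1B | 2r 1w}
  2. MEM→r6 ⇒ no(FU)  {2A/0Mu/0Ld/1B | 2r 1w}
  3. ALU→r2 ⇒ go  {1A/0Mu/0Ld/1B | 0r 0w}
  4. ALU→r9 ⇒ no(RD_PORT)  {1A/0Mu/0Ld/1B | 0r 0w}
  5. ALU→r5 ⇒ no(RD_PORT)  {1A/0Mu/0Ld/1B | 0r 0w}
  6. MUL→r2 ⇒ no(FU)  {1A/0Mu/0Ld/1B | 0r 0w}
  7. MUL→r3 ⇒ no(FU)  {1A/0Mu/0Ld/1B | 0r 0w}

issued = [0, 1, 3]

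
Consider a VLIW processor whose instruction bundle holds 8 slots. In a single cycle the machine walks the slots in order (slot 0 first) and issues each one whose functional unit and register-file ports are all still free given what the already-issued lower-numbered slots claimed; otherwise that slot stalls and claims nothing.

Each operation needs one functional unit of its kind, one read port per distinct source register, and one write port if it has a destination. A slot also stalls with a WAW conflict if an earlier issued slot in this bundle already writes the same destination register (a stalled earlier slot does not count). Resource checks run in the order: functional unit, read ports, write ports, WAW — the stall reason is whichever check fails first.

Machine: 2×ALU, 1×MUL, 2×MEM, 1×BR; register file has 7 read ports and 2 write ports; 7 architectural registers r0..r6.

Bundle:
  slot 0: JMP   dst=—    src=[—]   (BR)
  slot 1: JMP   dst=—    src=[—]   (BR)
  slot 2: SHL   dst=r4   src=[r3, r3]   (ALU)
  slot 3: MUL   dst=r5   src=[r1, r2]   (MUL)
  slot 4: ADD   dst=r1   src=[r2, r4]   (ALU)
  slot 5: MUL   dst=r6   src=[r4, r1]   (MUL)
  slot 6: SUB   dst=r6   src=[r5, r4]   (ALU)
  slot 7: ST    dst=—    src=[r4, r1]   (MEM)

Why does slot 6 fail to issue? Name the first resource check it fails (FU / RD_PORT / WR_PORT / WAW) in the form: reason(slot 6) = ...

  0. BR ⇒ go  {2A/1Mu/2Ld/0B | 7r 2w}
  1. BR ⇒ no(FU)  {2A/1Mu/2Ld/0B | 7r 2w}
  2. ALU→r4 ⇒ go  {1A/1Mu/2Ld/0B | 6r 1w}
  3. MUL→r5 ⇒ go  {1A/0Mu/2Ld/0B | 4r 0w}
  4. ALU→r1 ⇒ no(WR_PORT)  {1A/0Mu/2Ld/0B | 4r 0w}
  5. MUL→r6 ⇒ no(FU)  {1A/0Mu/2Ld/0B | 4r 0w}
  6. ALU→r6 ⇒ no(WR_PORT)  {1A/0Mu/2Ld/0B | 4r 0w}
  7. MEM ⇒ go  {1A/0Mu/1Ld/0B | 2r 0w}

reason(slot 6) = WR_PORT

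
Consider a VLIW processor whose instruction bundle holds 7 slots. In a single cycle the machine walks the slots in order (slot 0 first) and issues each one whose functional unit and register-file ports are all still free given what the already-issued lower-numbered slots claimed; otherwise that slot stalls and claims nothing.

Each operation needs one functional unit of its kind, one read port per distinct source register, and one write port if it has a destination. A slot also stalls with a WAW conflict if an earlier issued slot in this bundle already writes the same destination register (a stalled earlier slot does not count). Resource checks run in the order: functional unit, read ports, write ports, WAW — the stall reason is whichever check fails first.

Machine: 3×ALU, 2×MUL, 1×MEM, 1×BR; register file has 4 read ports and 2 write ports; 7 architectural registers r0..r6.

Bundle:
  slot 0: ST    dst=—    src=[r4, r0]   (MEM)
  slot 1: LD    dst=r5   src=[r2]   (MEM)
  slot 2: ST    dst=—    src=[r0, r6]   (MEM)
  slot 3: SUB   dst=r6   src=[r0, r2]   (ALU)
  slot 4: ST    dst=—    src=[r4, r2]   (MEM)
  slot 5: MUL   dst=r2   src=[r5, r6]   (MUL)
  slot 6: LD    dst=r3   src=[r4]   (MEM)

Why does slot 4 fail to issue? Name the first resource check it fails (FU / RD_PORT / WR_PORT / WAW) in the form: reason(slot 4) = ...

reason(slot 4) = FU

[0] MEM needs rd=2 wr=0: ok; after: ALU=3 MUL=2 MEM=0 BR=1, R=2, W=2
[1] MEM needs rd=1 wr=1: FU; after: ALU=3 MUL=2 MEM=0 BR=1, R=2, W=2
[2] MEM needs rd=2 wr=0: FU; after: ALU=3 MUL=2 MEM=0 BR=1, R=2, W=2
[3] ALU needs rd=2 wr=1: ok; after: ALU=2 MUL=2 MEM=0 BR=1, R=0, W=1
[4] MEM needs rd=2 wr=0: FU; after: ALU=2 MUL=2 MEM=0 BR=1, R=0, W=1
[5] MUL needs rd=2 wr=1: RD_PORT; after: ALU=2 MUL=2 MEM=0 BR=1, R=0, W=1
[6] MEM needs rd=1 wr=1: FU; after: ALU=2 MUL=2 MEM=0 BR=1, R=0, W=1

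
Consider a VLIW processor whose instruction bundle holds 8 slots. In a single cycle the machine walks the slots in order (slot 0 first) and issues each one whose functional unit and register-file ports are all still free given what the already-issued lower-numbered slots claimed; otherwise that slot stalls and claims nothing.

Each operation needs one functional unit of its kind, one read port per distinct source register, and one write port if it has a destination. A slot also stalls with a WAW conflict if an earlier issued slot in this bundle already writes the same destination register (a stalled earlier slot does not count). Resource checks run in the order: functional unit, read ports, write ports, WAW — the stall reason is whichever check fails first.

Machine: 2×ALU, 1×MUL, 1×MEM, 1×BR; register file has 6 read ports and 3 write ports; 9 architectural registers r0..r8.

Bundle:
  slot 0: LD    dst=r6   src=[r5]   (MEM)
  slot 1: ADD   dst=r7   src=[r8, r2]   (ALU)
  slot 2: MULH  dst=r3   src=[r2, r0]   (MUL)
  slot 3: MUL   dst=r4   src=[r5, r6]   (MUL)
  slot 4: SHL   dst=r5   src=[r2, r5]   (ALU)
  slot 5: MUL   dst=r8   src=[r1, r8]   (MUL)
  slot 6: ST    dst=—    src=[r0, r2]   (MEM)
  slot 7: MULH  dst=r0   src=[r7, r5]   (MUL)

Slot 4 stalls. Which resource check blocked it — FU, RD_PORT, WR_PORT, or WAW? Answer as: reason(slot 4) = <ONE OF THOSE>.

slot 0 (MEM): ISSUE — free A2,Mu1,Ld0,B1 rp5 wp2
slot 1 (ALU): ISSUE — free A1,Mu1,Ld0,B1 rp3 wp1
slot 2 (MUL): ISSUE — free A1,Mu0,Ld0,B1 rp1 wp0
slot 3 (MUL): stall FU — free A1,Mu0,Ld0,B1 rp1 wp0
slot 4 (ALU): stall RD_PORT — free A1,Mu0,Ld0,B1 rp1 wp0
slot 5 (MUL): stall FU — free A1,Mu0,Ld0,B1 rp1 wp0
slot 6 (MEM): stall FU — free A1,Mu0,Ld0,B1 rp1 wp0
slot 7 (MUL): stall FU — free A1,Mu0,Ld0,B1 rp1 wp0

reason(slot 4) = RD_PORT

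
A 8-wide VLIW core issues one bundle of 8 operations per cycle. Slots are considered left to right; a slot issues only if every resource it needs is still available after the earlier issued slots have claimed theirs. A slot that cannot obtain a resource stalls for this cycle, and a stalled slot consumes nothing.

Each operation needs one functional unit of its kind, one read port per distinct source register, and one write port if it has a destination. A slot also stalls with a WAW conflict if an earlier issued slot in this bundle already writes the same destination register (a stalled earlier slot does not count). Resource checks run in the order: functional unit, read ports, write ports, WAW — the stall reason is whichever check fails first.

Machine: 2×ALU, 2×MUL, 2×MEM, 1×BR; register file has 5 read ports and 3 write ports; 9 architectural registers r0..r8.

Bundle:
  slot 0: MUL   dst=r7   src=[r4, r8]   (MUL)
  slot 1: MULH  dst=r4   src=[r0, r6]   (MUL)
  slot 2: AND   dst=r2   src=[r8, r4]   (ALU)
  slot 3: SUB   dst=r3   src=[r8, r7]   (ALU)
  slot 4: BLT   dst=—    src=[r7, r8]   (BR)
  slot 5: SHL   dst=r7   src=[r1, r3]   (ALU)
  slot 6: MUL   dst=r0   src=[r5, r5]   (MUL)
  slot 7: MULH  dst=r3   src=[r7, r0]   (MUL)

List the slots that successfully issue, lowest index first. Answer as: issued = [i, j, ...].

issued = [0, 1]

#0 MUL src=r4,r8 dispatched  <A:2 Mu:1 Ld:2 B:1 rd:3 wr:2>
#1 MUL src=r0,r6 dispatched  <A:2 Mu:0 Ld:2 B:1 rd:1 wr:1>
#2 ALU src=r8,r4 held:RD_PORT  <A:2 Mu:0 Ld:2 B:1 rd:1 wr:1>
#3 ALU src=r8,r7 held:RD_PORT  <A:2 Mu:0 Ld:2 B:1 rd:1 wr:1>
#4 BR src=r7,r8 held:RD_PORT  <A:2 Mu:0 Ld:2 B:1 rd:1 wr:1>
#5 ALU src=r1,r3 held:RD_PORT  <A:2 Mu:0 Ld:2 B:1 rd:1 wr:1>
#6 MUL src=r5,r5 held:FU  <A:2 Mu:0 Ld:2 B:1 rd:1 wr:1>
#7 MUL src=r7,r0 held:FU  <A:2 Mu:0 Ld:2 B:1 rd:1 wr:1>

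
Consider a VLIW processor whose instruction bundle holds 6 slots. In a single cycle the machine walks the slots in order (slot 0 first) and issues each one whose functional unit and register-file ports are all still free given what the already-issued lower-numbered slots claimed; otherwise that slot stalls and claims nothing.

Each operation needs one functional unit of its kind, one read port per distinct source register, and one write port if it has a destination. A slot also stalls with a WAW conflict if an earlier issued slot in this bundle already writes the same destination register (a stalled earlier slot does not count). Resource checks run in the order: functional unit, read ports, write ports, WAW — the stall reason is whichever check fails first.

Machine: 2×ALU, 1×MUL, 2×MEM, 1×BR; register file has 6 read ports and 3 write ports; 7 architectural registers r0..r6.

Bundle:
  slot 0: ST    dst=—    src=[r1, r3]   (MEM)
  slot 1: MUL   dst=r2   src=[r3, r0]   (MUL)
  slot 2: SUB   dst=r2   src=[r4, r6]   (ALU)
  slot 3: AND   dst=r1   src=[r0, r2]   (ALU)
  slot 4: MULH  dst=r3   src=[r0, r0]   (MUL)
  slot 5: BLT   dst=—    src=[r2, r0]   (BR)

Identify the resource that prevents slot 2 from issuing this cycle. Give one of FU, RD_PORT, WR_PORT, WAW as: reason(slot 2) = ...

reason(slot 2) = WAW

slot 0 (MEM): ISSUE — free A2,Mu1,Ld1,B1 rp4 wp3
slot 1 (MUL): ISSUE — free A2,Mu0,Ld1,B1 rp2 wp2
slot 2 (ALU): stall WAW — free A2,Mu0,Ld1,B1 rp2 wp2
slot 3 (ALU): ISSUE — free A1,Mu0,Ld1,B1 rp0 wp1
slot 4 (MUL): stall FU — free A1,Mu0,Ld1,B1 rp0 wp1
slot 5 (BR): stall RD_PORT — free A1,Mu0,Ld1,B1 rp0 wp1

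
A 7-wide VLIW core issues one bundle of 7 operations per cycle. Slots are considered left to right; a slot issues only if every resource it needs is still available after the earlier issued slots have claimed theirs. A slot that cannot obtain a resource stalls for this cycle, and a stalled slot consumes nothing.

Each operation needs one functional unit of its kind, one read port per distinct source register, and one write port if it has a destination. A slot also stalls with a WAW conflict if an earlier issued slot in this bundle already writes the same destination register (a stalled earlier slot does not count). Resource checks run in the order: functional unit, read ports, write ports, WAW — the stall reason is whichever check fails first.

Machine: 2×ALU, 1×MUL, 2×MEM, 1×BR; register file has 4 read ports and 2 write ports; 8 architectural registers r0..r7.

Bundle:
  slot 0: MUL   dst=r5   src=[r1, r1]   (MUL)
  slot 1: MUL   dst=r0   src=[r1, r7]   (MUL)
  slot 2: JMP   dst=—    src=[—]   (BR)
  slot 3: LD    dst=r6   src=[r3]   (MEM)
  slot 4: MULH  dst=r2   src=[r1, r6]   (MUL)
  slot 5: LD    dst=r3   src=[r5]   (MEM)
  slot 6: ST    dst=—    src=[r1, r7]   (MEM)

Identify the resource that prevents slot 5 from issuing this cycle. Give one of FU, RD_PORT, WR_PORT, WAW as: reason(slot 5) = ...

#0 MUL src=r1,r1 dispatched  <A:2 Mu:0 Ld:2 B:1 rd:3 wr:1>
#1 MUL src=r1,r7 held:FU  <A:2 Mu:0 Ld:2 B:1 rd:3 wr:1>
#2 BR src=- dispatched  <A:2 Mu:0 Ld:2 B:0 rd:3 wr:1>
#3 MEM src=r3 dispatched  <A:2 Mu:0 Ld:1 B:0 rd:2 wr:0>
#4 MUL src=r1,r6 held:FU  <A:2 Mu:0 Ld:1 B:0 rd:2 wr:0>
#5 MEM src=r5 held:WR_PORT  <A:2 Mu:0 Ld:1 B:0 rd:2 wr:0>
#6 MEM src=r1,r7 dispatched  <A:2 Mu:0 Ld:0 B:0 rd:0 wr:0>

reason(slot 5) = WR_PORT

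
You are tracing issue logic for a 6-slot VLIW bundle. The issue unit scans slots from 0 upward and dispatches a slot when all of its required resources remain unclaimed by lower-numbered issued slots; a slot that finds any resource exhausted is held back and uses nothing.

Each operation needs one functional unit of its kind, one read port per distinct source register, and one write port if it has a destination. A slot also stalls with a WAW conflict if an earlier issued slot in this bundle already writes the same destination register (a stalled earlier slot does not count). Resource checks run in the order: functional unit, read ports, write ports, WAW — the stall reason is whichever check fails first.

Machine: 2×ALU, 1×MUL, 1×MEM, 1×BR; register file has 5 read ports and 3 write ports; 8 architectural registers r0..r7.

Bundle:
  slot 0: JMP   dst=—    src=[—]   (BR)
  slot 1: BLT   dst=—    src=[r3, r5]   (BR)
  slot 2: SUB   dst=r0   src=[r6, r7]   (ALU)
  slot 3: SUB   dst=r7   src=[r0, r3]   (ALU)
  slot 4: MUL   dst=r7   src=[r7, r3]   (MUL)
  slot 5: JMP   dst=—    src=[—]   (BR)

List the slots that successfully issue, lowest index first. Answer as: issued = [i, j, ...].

(0) want 1×BR +0rd +0wr — yes → AL2|MU1|ME1|BR0|rd5|wr3
(1) want 1×BR +2rd +0wr — FU → AL2|MU1|ME1|BR0|rd5|wr3
(2) want 1×ALU +2rd +1wr — yes → AL1|MU1|ME1|BR0|rd3|wr2
(3) want 1×ALU +2rd +1wr — yes → AL0|MU1|ME1|BR0|rd1|wr1
(4) want 1×MUL +2rd +1wr — RD_PORT → AL0|MU1|ME1|BR0|rd1|wr1
(5) want 1×BR +0rd +0wr — FU → AL0|MU1|ME1|BR0|rd1|wr1

issued = [0, 2, 3]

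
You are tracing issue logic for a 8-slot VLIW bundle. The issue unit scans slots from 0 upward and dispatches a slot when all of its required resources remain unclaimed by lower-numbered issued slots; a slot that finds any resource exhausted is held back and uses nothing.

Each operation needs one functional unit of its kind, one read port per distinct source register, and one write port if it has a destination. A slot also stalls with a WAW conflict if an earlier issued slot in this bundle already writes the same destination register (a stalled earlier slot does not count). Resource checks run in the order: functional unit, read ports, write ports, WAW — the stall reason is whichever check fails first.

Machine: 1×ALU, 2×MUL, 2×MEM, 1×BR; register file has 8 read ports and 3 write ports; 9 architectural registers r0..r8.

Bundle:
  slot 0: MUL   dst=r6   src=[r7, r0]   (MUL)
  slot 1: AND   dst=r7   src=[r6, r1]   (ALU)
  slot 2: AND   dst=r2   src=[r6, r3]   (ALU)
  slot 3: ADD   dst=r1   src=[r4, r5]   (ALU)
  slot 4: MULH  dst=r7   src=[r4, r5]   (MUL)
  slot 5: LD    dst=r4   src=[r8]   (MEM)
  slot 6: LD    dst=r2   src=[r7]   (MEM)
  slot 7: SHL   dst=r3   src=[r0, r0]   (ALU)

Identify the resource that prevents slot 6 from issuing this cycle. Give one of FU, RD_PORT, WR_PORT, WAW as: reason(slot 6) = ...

[0] MUL needs rd=2 wr=1: ok; after: ALU=1 MUL=1 MEM=2 BR=1, R=6, W=2
[1] ALU needs rd=2 wr=1: ok; after: ALU=0 MUL=1 MEM=2 BR=1, R=4, W=1
[2] ALU needs rd=2 wr=1: FU; after: ALU=0 MUL=1 MEM=2 BR=1, R=4, W=1
[3] ALU needs rd=2 wr=1: FU; after: ALU=0 MUL=1 MEM=2 BR=1, R=4, W=1
[4] MUL needs rd=2 wr=1: WAW; after: ALU=0 MUL=1 MEM=2 BR=1, R=4, W=1
[5] MEM needs rd=1 wr=1: ok; after: ALU=0 MUL=1 MEM=1 BR=1, R=3, W=0
[6] MEM needs rd=1 wr=1: WR_PORT; after: ALU=0 MUL=1 MEM=1 BR=1, R=3, W=0
[7] ALU needs rd=1 wr=1: FU; after: ALU=0 MUL=1 MEM=1 BR=1, R=3, W=0

reason(slot 6) = WR_PORT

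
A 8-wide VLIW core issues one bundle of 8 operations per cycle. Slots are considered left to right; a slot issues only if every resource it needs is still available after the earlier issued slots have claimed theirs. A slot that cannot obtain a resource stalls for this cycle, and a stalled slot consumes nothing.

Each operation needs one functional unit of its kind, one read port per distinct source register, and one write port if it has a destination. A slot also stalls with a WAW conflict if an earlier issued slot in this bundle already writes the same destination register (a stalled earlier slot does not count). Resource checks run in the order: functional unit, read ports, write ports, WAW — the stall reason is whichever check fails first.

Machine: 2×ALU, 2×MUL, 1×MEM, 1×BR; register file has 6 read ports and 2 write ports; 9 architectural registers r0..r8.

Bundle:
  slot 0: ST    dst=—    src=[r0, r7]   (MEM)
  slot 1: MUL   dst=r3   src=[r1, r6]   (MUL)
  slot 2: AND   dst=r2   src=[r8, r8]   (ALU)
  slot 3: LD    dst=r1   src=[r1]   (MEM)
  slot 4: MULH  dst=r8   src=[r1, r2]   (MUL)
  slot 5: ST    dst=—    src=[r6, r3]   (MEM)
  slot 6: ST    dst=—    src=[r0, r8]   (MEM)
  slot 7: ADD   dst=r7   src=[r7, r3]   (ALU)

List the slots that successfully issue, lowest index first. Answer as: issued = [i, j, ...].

  0. MEM ⇒ go  {2A/2Mu/0Ld/1B | 4r 2w}
  1. MUL→r3 ⇒ go  {2A/1Mu/0Ld/1B | 2r 1w}
  2. ALU→r2 ⇒ go  {1A/1Mu/0Ld/1B | 1r 0w}
  3. MEM→r1 ⇒ no(FU)  {1A/1Mu/0Ld/1B | 1r 0w}
  4. MUL→r8 ⇒ no(RD_PORT)  {1A/1Mu/0Ld/1B | 1r 0w}
  5. MEM ⇒ no(FU)  {1A/1Mu/0Ld/1B | 1r 0w}
  6. MEM ⇒ no(FU)  {1A/1Mu/0Ld/1B | 1r 0w}
  7. ALU→r7 ⇒ no(RD_PORT)  {1A/1Mu/0Ld/1B | 1r 0w}

issued = [0, 1, 2]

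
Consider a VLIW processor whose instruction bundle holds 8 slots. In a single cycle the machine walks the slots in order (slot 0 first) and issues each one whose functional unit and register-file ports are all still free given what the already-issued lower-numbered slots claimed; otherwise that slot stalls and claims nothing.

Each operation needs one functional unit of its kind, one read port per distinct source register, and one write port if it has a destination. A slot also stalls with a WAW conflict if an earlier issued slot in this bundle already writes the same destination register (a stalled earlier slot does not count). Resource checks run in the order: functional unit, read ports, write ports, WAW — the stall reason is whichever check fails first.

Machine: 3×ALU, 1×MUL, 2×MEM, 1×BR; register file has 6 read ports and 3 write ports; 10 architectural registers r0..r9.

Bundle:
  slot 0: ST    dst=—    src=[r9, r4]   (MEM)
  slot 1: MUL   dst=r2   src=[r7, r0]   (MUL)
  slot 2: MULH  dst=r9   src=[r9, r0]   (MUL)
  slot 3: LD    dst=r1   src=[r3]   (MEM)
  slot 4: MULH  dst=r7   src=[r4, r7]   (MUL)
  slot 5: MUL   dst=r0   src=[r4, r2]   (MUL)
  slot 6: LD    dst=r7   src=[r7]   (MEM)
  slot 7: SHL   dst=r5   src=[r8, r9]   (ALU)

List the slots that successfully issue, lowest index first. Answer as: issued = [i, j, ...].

#0 MEM src=r9,r4 dispatched  <A:3 Mu:1 Ld:1 B:1 rd:4 wr:3>
#1 MUL src=r7,r0 dispatched  <A:3 Mu:0 Ld:1 B:1 rd:2 wr:2>
#2 MUL src=r9,r0 held:FU  <A:3 Mu:0 Ld:1 B:1 rd:2 wr:2>
#3 MEM src=r3 dispatched  <A:3 Mu:0 Ld:0 B:1 rd:1 wr:1>
#4 MUL src=r4,r7 held:FU  <A:3 Mu:0 Ld:0 B:1 rd:1 wr:1>
#5 MUL src=r4,r2 held:FU  <A:3 Mu:0 Ld:0 B:1 rd:1 wr:1>
#6 MEM src=r7 held:FU  <A:3 Mu:0 Ld:0 B:1 rd:1 wr:1>
#7 ALU src=r8,r9 held:RD_PORT  <A:3 Mu:0 Ld:0 B:1 rd:1 wr:1>

issued = [0, 1, 3]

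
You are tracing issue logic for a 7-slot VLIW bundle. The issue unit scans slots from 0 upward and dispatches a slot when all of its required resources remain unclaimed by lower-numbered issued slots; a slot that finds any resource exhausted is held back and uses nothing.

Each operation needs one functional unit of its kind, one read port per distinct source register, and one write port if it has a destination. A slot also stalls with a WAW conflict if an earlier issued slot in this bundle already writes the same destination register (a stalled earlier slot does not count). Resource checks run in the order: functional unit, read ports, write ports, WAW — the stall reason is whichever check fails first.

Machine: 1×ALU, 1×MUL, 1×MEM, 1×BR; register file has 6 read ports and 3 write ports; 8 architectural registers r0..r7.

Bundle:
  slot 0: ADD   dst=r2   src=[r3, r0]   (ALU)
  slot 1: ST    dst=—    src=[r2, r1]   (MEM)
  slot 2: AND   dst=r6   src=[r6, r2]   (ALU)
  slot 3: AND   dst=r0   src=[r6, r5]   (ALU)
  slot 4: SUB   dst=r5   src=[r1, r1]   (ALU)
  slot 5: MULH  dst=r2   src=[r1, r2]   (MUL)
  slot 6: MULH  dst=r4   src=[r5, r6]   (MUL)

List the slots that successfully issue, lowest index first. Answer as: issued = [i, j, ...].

issued = [0, 1, 6]

#0 ALU src=r3,r0 dispatched  <A:0 Mu:1 Ld:1 B:1 rd:4 wr:2>
#1 MEM src=r2,r1 dispatched  <A:0 Mu:1 Ld:0 B:1 rd:2 wr:2>
#2 ALU src=r6,r2 held:FU  <A:0 Mu:1 Ld:0 B:1 rd:2 wr:2>
#3 ALU src=r6,r5 held:FU  <A:0 Mu:1 Ld:0 B:1 rd:2 wr:2>
#4 ALU src=r1,r1 held:FU  <A:0 Mu:1 Ld:0 B:1 rd:2 wr:2>
#5 MUL src=r1,r2 held:WAW  <A:0 Mu:1 Ld:0 B:1 rd:2 wr:2>
#6 MUL src=r5,r6 dispatched  <A:0 Mu:0 Ld:0 B:1 rd:0 wr:1>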